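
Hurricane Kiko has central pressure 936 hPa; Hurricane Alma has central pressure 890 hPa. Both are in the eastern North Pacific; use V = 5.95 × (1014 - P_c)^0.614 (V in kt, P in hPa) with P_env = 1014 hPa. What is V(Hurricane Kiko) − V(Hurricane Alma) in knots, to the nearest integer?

Hurricane Kiko: ΔP = 78; V ≈ 5.95 × 78^0.614 ≈ 86.35 kt.
Hurricane Alma: ΔP = 124; V ≈ 5.95 × 124^0.614 ≈ 114.78 kt.
Difference ≈ 86.35 − 114.78 = -28.43 → -28 kt.

-28 kt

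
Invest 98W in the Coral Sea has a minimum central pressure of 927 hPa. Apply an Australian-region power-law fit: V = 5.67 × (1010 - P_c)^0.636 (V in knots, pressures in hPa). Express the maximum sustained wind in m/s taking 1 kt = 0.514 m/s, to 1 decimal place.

ΔP = 1010 − 927 = 83 hPa.
V ≈ 5.67 × 83^0.636 = 5.67 × 16.616 ≈ 94.214 kt.
94.214 × 0.514 ≈ 48.43 m/s → 48.4 m/s.

48.4 m/s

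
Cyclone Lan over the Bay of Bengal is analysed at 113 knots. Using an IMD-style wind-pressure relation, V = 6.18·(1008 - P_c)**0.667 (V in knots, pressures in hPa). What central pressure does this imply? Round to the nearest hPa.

ΔP = (V / 6.18)^(1/0.667) = (113/6.18)^1.499.
113/6.18 = 18.285; 18.285^1.499 ≈ 78.02 hPa.
P_c = 1008 − 78.02 = 929.98 ≈ 930 hPa.

930 hPa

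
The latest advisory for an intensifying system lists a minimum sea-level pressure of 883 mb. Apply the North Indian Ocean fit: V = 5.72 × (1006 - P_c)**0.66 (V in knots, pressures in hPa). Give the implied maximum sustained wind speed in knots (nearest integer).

ΔP = 1006 − 883 = 123 mb.
123^0.66 ≈ 23.952.
V ≈ 5.72 × 23.952 ≈ 137.0 kt.

137 kt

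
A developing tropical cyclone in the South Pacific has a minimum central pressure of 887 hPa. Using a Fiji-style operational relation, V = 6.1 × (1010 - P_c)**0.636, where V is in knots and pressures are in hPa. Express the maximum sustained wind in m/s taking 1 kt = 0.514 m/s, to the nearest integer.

ΔP = 1010 − 887 = 123 hPa.
V ≈ 6.1 × 123^0.636 = 6.1 × 21.339 ≈ 130.170 kt.
130.170 × 0.514 ≈ 66.91 m/s → 67 m/s.

67 m/s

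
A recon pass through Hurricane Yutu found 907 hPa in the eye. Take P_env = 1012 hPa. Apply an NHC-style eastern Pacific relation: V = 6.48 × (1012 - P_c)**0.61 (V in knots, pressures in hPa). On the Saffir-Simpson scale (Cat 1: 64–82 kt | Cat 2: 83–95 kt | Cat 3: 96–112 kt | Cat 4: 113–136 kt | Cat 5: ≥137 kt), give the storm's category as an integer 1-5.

3

ΔP = 1012 − 907 = 105 hPa.
V ≈ 6.48 × 105^0.61 = 6.48 × 17.10 ≈ 111 kt.
111 kt falls in the Category 3 band.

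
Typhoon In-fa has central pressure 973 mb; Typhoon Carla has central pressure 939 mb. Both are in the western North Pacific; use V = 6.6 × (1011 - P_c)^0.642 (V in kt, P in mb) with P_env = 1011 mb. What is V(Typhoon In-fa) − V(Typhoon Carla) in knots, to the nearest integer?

Typhoon In-fa: ΔP = 38; V ≈ 6.6 × 38^0.642 ≈ 68.20 kt.
Typhoon Carla: ΔP = 72; V ≈ 6.6 × 72^0.642 ≈ 102.79 kt.
Difference ≈ 68.20 − 102.79 = -34.59 → -35 kt.

-35 kt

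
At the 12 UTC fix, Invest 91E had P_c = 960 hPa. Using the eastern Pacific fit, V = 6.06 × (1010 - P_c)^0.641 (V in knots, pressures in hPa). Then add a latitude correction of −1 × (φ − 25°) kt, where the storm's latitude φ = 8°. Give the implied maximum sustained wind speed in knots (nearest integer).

ΔP = 1010 − 960 = 50 hPa.
50^0.641 ≈ 12.276.
V ≈ 6.06 × 12.276 ≈ 74.4 kt.
Latitude correction: −1 × (8 − 25) = 17 kt.
Corrected V ≈ 91.4 kt → 91 kt.

91 kt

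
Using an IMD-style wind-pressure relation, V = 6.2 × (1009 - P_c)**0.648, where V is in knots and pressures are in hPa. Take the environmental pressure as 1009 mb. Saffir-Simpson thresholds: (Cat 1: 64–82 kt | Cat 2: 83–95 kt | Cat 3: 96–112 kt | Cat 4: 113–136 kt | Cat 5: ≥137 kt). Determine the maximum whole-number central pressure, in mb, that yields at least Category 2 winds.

Category 2 begins at V = 83 kt.
Required ΔP = (83/6.2)^(1/0.648) = 13.387^1.543 ≈ 54.79 mb.
P_c ≤ 1009 − 54.79 = 954.21, so the highest integer P_c is 954 mb.

954 mb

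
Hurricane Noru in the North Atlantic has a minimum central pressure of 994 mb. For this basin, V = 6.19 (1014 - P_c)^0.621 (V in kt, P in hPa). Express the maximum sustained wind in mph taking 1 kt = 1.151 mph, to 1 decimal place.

45.8 mph

ΔP = 1014 − 994 = 20 mb.
V ≈ 6.19 × 20^0.621 = 6.19 × 6.426 ≈ 39.777 kt.
39.777 × 1.151 ≈ 45.78 mph → 45.8 mph.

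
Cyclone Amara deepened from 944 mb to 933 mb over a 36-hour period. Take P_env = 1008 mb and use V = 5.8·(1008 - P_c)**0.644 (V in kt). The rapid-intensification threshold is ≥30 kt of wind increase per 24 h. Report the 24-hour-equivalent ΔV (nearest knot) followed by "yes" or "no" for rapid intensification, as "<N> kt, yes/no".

6 kt, no

V₁: ΔP = 64, V ≈ 5.8 × 64^0.644 ≈ 84.45 kt.
V₂: ΔP = 75, V ≈ 5.8 × 75^0.644 ≈ 93.53 kt.
ΔV over 36 h = 9.08 kt → 24 h equivalent = 9.08 × 24/36 ≈ 6.05 kt.
6 kt < 30 kt ⇒ not rapid intensification.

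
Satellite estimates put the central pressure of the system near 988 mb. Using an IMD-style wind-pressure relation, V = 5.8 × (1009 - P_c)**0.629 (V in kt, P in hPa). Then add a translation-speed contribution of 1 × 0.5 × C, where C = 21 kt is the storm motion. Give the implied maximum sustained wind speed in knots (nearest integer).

ΔP = 1009 − 988 = 21 mb.
21^0.629 ≈ 6.787.
V ≈ 5.8 × 6.787 ≈ 39.4 kt.
Translation term: 1 × 0.5 × 21 = 10.5 kt.
Corrected V ≈ 49.9 kt → 50 kt.

50 kt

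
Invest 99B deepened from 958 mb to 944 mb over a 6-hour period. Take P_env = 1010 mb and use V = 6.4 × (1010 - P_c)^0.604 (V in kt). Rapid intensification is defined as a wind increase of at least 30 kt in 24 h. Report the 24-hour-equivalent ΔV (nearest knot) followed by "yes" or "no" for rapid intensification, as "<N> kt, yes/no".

V₁: ΔP = 52, V ≈ 6.4 × 52^0.604 ≈ 69.61 kt.
V₂: ΔP = 66, V ≈ 6.4 × 66^0.604 ≈ 80.39 kt.
ΔV over 6 h = 10.78 kt → 24 h equivalent = 10.78 × 24/6 ≈ 43.12 kt.
43 kt ≥ 30 kt ⇒ rapid intensification.

43 kt, yes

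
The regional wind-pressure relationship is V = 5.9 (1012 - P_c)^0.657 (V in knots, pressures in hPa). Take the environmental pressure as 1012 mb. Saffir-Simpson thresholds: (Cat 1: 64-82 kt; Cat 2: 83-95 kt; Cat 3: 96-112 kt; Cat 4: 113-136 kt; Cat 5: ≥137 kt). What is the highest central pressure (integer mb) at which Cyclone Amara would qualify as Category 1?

Category 1 begins at V = 64 kt.
Required ΔP = (64/5.9)^(1/0.657) = 10.847^1.522 ≈ 37.66 mb.
P_c ≤ 1012 − 37.66 = 974.34, so the highest integer P_c is 974 mb.

974 mb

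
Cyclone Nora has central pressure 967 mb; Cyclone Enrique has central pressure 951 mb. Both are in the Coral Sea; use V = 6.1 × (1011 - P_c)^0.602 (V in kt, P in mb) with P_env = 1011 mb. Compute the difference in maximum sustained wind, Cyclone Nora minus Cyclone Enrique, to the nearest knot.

-12 kt

Cyclone Nora: ΔP = 44; V ≈ 6.1 × 44^0.602 ≈ 59.52 kt.
Cyclone Enrique: ΔP = 60; V ≈ 6.1 × 60^0.602 ≈ 71.74 kt.
Difference ≈ 59.52 − 71.74 = -12.22 → -12 kt.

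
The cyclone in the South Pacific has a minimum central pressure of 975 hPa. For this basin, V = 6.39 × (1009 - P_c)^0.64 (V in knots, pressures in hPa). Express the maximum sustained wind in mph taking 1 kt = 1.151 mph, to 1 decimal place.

ΔP = 1009 − 975 = 34 hPa.
V ≈ 6.39 × 34^0.64 = 6.39 × 9.553 ≈ 61.045 kt.
61.045 × 1.151 ≈ 70.26 mph → 70.3 mph.

70.3 mph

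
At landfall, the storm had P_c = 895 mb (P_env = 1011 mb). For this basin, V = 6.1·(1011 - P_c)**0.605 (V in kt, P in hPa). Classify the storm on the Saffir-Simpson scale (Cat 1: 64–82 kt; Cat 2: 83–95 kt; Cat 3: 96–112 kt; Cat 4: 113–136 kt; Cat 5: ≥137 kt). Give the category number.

3

ΔP = 1011 − 895 = 116 mb.
V ≈ 6.1 × 116^0.605 = 6.1 × 17.74 ≈ 108 kt.
108 kt falls in the Category 3 band.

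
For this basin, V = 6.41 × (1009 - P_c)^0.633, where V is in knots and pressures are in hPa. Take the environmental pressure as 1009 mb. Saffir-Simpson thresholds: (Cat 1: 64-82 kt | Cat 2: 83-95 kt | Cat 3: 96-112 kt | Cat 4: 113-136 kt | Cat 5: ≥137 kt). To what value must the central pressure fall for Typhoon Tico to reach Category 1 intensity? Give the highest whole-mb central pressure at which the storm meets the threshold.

Category 1 begins at V = 64 kt.
Required ΔP = (64/6.41)^(1/0.633) = 9.984^1.580 ≈ 37.91 mb.
P_c ≤ 1009 − 37.91 = 971.09, so the highest integer P_c is 971 mb.

971 mb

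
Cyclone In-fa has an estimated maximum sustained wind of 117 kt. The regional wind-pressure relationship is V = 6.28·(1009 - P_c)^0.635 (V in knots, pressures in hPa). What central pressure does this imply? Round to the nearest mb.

909 mb

ΔP = (V / 6.28)^(1/0.635) = (117/6.28)^1.575.
117/6.28 = 18.631; 18.631^1.575 ≈ 100.08 mb.
P_c = 1009 − 100.08 = 908.92 ≈ 909 mb.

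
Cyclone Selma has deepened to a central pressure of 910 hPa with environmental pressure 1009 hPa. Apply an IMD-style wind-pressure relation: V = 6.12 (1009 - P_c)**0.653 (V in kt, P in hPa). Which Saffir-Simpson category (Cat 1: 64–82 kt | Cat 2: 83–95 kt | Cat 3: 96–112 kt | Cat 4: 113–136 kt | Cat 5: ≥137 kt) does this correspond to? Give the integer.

ΔP = 1009 − 910 = 99 hPa.
V ≈ 6.12 × 99^0.653 = 6.12 × 20.10 ≈ 123 kt.
123 kt falls in the Category 4 band.

4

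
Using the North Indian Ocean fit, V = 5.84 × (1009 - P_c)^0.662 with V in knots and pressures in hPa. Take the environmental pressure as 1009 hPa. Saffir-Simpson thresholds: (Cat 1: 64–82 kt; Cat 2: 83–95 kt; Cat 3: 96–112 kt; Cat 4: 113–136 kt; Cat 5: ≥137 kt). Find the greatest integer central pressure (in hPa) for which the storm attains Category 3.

Category 3 begins at V = 96 kt.
Required ΔP = (96/5.84)^(1/0.662) = 16.438^1.511 ≈ 68.65 hPa.
P_c ≤ 1009 − 68.65 = 940.35, so the highest integer P_c is 940 hPa.

940 hPa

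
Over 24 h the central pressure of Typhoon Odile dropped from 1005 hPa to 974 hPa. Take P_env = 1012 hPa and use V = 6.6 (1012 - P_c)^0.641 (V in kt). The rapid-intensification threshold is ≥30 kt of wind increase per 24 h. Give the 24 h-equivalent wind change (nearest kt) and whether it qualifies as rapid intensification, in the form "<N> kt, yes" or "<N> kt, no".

45 kt, yes

V₁: ΔP = 7, V ≈ 6.6 × 7^0.641 ≈ 22.97 kt.
V₂: ΔP = 38, V ≈ 6.6 × 38^0.641 ≈ 67.95 kt.
ΔV over 24 h = 44.98 kt → 24 h equivalent = 44.98 × 24/24 ≈ 44.98 kt.
45 kt ≥ 30 kt ⇒ rapid intensification.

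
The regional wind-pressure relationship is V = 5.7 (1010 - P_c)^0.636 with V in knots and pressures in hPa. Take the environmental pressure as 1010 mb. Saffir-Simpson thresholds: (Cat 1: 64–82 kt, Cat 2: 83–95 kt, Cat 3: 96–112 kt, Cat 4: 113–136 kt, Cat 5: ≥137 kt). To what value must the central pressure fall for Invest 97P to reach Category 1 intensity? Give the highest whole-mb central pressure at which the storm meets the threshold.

965 mb

Category 1 begins at V = 64 kt.
Required ΔP = (64/5.7)^(1/0.636) = 11.228^1.572 ≈ 44.81 mb.
P_c ≤ 1010 − 44.81 = 965.19, so the highest integer P_c is 965 mb.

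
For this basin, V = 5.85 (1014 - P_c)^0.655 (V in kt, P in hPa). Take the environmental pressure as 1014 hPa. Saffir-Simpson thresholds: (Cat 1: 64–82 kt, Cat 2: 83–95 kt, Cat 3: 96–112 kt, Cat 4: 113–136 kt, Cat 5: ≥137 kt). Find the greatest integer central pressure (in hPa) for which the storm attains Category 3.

Category 3 begins at V = 96 kt.
Required ΔP = (96/5.85)^(1/0.655) = 16.410^1.527 ≈ 71.64 hPa.
P_c ≤ 1014 − 71.64 = 942.36, so the highest integer P_c is 942 hPa.

942 hPa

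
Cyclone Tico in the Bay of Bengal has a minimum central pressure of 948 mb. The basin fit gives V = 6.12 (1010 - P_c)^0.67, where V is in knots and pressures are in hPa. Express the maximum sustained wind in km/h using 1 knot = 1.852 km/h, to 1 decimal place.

ΔP = 1010 − 948 = 62 mb.
V ≈ 6.12 × 62^0.67 = 6.12 × 15.882 ≈ 97.197 kt.
97.197 × 1.852 ≈ 180.01 km/h → 180.0 km/h.

180.0 km/h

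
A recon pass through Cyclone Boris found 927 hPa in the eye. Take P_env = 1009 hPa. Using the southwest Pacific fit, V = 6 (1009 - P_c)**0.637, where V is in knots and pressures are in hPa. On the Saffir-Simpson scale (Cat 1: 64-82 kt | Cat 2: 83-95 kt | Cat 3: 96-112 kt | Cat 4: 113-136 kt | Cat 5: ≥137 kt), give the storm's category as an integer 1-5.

ΔP = 1009 − 927 = 82 hPa.
V ≈ 6 × 82^0.637 = 6 × 16.56 ≈ 99 kt.
99 kt falls in the Category 3 band.

3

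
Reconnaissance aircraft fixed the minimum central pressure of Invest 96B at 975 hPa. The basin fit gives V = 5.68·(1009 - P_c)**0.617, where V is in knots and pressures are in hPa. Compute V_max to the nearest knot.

50 kt

ΔP = 1009 − 975 = 34 hPa.
34^0.617 ≈ 8.809.
V ≈ 5.68 × 8.809 ≈ 50.0 kt.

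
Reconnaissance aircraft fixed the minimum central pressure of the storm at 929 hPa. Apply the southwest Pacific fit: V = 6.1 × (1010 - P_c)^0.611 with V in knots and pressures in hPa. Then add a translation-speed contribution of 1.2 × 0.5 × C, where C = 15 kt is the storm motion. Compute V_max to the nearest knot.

98 kt

ΔP = 1010 − 929 = 81 hPa.
81^0.611 ≈ 14.658.
V ≈ 6.1 × 14.658 ≈ 89.4 kt.
Translation term: 1.2 × 0.5 × 15 = 9 kt.
Corrected V ≈ 98.4 kt → 98 kt.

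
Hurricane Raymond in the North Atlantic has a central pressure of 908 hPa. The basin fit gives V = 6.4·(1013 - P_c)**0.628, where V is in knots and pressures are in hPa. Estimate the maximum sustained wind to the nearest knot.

119 kt

ΔP = 1013 − 908 = 105 hPa.
105^0.628 ≈ 18.591.
V ≈ 6.4 × 18.591 ≈ 119.0 kt.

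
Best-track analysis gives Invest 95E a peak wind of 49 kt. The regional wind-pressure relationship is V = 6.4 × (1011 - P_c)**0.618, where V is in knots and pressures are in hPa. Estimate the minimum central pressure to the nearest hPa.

ΔP = (V / 6.4)^(1/0.618) = (49/6.4)^1.618.
49/6.4 = 7.656; 7.656^1.618 ≈ 26.94 hPa.
P_c = 1011 − 26.94 = 984.06 ≈ 984 hPa.

984 hPa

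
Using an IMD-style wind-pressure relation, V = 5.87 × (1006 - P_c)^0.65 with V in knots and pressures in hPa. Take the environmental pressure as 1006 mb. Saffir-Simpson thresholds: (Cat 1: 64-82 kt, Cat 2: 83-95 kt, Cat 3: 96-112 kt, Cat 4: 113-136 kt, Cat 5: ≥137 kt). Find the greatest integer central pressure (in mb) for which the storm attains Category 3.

Category 3 begins at V = 96 kt.
Required ΔP = (96/5.87)^(1/0.65) = 16.354^1.538 ≈ 73.64 mb.
P_c ≤ 1006 − 73.64 = 932.36, so the highest integer P_c is 932 mb.

932 mb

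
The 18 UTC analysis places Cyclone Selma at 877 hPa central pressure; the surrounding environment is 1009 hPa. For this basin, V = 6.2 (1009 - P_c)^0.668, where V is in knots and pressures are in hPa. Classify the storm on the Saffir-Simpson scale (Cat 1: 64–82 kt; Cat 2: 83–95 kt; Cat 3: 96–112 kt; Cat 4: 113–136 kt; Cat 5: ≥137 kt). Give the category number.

5

ΔP = 1009 − 877 = 132 hPa.
V ≈ 6.2 × 132^0.668 = 6.2 × 26.09 ≈ 162 kt.
162 kt falls in the Category 5 band.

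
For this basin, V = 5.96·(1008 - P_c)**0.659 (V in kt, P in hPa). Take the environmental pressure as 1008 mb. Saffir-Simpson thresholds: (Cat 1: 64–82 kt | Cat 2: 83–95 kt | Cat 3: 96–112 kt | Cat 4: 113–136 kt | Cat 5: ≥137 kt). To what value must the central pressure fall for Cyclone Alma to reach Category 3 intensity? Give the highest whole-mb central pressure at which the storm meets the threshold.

Category 3 begins at V = 96 kt.
Required ΔP = (96/5.96)^(1/0.659) = 16.107^1.517 ≈ 67.86 mb.
P_c ≤ 1008 − 67.86 = 940.14, so the highest integer P_c is 940 mb.

940 mb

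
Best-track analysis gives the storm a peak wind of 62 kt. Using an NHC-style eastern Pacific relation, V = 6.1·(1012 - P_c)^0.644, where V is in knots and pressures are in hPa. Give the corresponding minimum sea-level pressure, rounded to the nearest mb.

975 mb

ΔP = (V / 6.1)^(1/0.644) = (62/6.1)^1.553.
62/6.1 = 10.164; 10.164^1.553 ≈ 36.62 mb.
P_c = 1012 − 36.62 = 975.38 ≈ 975 mb.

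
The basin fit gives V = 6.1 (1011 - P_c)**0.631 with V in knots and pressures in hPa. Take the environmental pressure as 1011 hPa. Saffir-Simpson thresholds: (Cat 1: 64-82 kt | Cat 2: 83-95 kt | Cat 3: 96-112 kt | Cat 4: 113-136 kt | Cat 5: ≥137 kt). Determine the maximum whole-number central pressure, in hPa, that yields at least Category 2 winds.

948 hPa

Category 2 begins at V = 83 kt.
Required ΔP = (83/6.1)^(1/0.631) = 13.607^1.585 ≈ 62.63 hPa.
P_c ≤ 1011 − 62.63 = 948.37, so the highest integer P_c is 948 hPa.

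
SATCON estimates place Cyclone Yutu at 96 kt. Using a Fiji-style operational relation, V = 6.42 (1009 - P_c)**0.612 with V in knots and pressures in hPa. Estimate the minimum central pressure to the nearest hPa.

926 hPa

ΔP = (V / 6.42)^(1/0.612) = (96/6.42)^1.634.
96/6.42 = 14.953; 14.953^1.634 ≈ 83.08 hPa.
P_c = 1009 − 83.08 = 925.92 ≈ 926 hPa.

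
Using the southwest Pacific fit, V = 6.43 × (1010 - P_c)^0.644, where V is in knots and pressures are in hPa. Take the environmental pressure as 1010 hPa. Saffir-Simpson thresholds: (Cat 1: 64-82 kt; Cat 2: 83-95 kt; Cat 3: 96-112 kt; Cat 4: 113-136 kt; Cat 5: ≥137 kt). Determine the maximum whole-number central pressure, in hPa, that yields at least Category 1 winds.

Category 1 begins at V = 64 kt.
Required ΔP = (64/6.43)^(1/0.644) = 9.953^1.553 ≈ 35.45 hPa.
P_c ≤ 1010 − 35.45 = 974.55, so the highest integer P_c is 974 hPa.

974 hPa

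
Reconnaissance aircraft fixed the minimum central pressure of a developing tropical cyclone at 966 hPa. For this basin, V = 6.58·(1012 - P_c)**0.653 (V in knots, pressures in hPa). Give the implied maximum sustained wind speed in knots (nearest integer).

ΔP = 1012 − 966 = 46 hPa.
46^0.653 ≈ 12.184.
V ≈ 6.58 × 12.184 ≈ 80.2 kt.

80 kt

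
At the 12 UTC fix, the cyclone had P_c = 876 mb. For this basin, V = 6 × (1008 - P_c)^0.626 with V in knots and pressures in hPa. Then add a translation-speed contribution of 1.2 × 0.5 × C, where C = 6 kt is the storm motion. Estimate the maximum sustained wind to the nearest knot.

131 kt

ΔP = 1008 − 876 = 132 mb.
132^0.626 ≈ 21.256.
V ≈ 6 × 21.256 ≈ 127.5 kt.
Translation term: 1.2 × 0.5 × 6 = 3.6 kt.
Corrected V ≈ 131.1 kt → 131 kt.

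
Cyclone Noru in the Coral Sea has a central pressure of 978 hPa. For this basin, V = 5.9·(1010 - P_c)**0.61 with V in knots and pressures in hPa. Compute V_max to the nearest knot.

ΔP = 1010 − 978 = 32 hPa.
32^0.61 ≈ 8.282.
V ≈ 5.9 × 8.282 ≈ 48.9 kt.

49 kt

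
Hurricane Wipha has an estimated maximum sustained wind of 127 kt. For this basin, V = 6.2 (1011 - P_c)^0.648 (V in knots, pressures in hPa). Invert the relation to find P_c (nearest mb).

905 mb

ΔP = (V / 6.2)^(1/0.648) = (127/6.2)^1.543.
127/6.2 = 20.484; 20.484^1.543 ≈ 105.63 mb.
P_c = 1011 − 105.63 = 905.37 ≈ 905 mb.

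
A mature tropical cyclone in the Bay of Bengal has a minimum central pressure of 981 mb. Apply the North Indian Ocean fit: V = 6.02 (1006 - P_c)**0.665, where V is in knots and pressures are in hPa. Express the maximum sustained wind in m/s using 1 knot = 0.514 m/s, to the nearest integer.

ΔP = 1006 − 981 = 25 mb.
V ≈ 6.02 × 25^0.665 = 6.02 × 8.504 ≈ 51.195 kt.
51.195 × 0.514 ≈ 26.31 m/s → 26 m/s.

26 m/s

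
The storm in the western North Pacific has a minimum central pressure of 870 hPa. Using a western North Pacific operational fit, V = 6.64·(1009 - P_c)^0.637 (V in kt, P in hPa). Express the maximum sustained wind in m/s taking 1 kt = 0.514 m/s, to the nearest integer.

79 m/s

ΔP = 1009 − 870 = 139 hPa.
V ≈ 6.64 × 139^0.637 = 6.64 × 23.179 ≈ 153.911 kt.
153.911 × 0.514 ≈ 79.11 m/s → 79 m/s.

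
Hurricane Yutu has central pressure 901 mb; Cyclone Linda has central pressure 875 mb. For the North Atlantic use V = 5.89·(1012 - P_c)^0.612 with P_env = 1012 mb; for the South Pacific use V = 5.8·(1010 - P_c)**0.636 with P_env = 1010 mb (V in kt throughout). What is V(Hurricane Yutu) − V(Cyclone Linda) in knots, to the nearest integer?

-26 kt

Hurricane Yutu: ΔP = 111; V ≈ 5.89 × 111^0.612 ≈ 105.16 kt.
Cyclone Linda: ΔP = 135; V ≈ 5.8 × 135^0.636 ≈ 131.32 kt.
Difference ≈ 105.16 − 131.32 = -26.16 → -26 kt.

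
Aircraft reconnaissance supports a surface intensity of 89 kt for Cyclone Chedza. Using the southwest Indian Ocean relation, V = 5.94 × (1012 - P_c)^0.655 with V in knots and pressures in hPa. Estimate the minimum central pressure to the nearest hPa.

ΔP = (V / 5.94)^(1/0.655) = (89/5.94)^1.527.
89/5.94 = 14.983; 14.983^1.527 ≈ 62.35 hPa.
P_c = 1012 − 62.35 = 949.65 ≈ 950 hPa.

950 hPa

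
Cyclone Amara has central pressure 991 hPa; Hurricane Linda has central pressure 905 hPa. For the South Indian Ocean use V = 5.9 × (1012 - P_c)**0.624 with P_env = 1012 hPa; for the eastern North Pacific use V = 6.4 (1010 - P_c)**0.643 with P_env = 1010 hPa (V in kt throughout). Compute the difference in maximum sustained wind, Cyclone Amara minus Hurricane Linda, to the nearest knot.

-88 kt

Cyclone Amara: ΔP = 21; V ≈ 5.9 × 21^0.624 ≈ 39.44 kt.
Hurricane Linda: ΔP = 105; V ≈ 6.4 × 105^0.643 ≈ 127.59 kt.
Difference ≈ 39.44 − 127.59 = -88.15 → -88 kt.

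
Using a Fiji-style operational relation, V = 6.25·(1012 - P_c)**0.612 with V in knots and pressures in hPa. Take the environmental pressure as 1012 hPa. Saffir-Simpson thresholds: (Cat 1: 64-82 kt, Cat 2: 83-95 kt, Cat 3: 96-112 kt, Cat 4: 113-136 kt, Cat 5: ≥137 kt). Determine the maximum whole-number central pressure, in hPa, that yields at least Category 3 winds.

Category 3 begins at V = 96 kt.
Required ΔP = (96/6.25)^(1/0.612) = 15.360^1.634 ≈ 86.81 hPa.
P_c ≤ 1012 − 86.81 = 925.19, so the highest integer P_c is 925 hPa.

925 hPa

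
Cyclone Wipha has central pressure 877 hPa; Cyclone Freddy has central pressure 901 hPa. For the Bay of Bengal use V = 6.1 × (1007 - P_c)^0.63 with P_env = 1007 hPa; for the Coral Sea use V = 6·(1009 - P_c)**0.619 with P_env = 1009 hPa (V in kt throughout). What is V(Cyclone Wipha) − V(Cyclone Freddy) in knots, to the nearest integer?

22 kt

Cyclone Wipha: ΔP = 130; V ≈ 6.1 × 130^0.63 ≈ 130.95 kt.
Cyclone Freddy: ΔP = 108; V ≈ 6 × 108^0.619 ≈ 108.85 kt.
Difference ≈ 130.95 − 108.85 = 22.10 → 22 kt.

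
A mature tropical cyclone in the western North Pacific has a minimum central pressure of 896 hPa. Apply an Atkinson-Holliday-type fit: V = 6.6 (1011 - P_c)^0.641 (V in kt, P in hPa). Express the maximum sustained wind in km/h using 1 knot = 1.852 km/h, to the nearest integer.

256 km/h

ΔP = 1011 − 896 = 115 hPa.
V ≈ 6.6 × 115^0.641 = 6.6 × 20.937 ≈ 138.182 kt.
138.182 × 1.852 ≈ 255.91 km/h → 256 km/h.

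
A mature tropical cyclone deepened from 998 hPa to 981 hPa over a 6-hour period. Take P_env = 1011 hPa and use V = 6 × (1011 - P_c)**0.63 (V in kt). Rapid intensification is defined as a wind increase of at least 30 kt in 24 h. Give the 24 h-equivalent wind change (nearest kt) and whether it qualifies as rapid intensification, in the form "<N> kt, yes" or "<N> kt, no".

V₁: ΔP = 13, V ≈ 6 × 13^0.63 ≈ 30.20 kt.
V₂: ΔP = 30, V ≈ 6 × 30^0.63 ≈ 51.14 kt.
ΔV over 6 h = 20.94 kt → 24 h equivalent = 20.94 × 24/6 ≈ 83.76 kt.
84 kt ≥ 30 kt ⇒ rapid intensification.

84 kt, yes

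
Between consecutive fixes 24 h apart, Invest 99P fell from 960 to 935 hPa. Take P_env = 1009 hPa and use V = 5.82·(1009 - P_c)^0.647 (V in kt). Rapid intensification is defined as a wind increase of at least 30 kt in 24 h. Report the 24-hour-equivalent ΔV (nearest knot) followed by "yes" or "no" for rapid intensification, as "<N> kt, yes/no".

22 kt, no

V₁: ΔP = 49, V ≈ 5.82 × 49^0.647 ≈ 72.19 kt.
V₂: ΔP = 74, V ≈ 5.82 × 74^0.647 ≈ 94.26 kt.
ΔV over 24 h = 22.07 kt → 24 h equivalent = 22.07 × 24/24 ≈ 22.07 kt.
22 kt < 30 kt ⇒ not rapid intensification.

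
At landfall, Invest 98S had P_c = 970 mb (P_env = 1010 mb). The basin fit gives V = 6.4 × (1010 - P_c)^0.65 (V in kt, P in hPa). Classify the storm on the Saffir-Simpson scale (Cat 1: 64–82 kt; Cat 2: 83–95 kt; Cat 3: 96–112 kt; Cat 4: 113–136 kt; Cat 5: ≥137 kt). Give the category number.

1

ΔP = 1010 − 970 = 40 mb.
V ≈ 6.4 × 40^0.65 = 6.4 × 11.00 ≈ 70 kt.
70 kt falls in the Category 1 band.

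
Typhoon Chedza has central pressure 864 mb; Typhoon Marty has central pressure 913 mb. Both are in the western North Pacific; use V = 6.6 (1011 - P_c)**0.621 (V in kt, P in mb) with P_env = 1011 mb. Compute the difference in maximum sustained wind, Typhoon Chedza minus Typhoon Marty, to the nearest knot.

33 kt

Typhoon Chedza: ΔP = 147; V ≈ 6.6 × 147^0.621 ≈ 146.37 kt.
Typhoon Marty: ΔP = 98; V ≈ 6.6 × 98^0.621 ≈ 113.79 kt.
Difference ≈ 146.37 − 113.79 = 32.58 → 33 kt.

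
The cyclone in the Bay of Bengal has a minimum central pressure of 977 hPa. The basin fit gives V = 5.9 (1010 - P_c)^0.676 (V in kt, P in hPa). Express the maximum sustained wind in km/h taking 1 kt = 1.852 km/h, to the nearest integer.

ΔP = 1010 − 977 = 33 hPa.
V ≈ 5.9 × 33^0.676 = 5.9 × 10.630 ≈ 62.714 kt.
62.714 × 1.852 ≈ 116.15 km/h → 116 km/h.

116 km/h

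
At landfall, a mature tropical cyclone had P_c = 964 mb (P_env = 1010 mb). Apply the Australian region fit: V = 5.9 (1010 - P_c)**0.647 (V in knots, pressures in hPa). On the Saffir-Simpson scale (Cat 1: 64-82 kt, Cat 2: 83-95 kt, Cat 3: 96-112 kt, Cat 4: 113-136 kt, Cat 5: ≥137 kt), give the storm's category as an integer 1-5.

1

ΔP = 1010 − 964 = 46 mb.
V ≈ 5.9 × 46^0.647 = 5.9 × 11.91 ≈ 70 kt.
70 kt falls in the Category 1 band.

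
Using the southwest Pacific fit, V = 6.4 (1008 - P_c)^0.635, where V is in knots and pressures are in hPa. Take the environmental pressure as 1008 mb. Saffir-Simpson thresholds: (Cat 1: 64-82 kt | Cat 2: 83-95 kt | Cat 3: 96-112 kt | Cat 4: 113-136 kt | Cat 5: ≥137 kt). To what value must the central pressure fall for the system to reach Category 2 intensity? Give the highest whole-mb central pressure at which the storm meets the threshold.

951 mb

Category 2 begins at V = 83 kt.
Required ΔP = (83/6.4)^(1/0.635) = 12.969^1.575 ≈ 56.57 mb.
P_c ≤ 1008 − 56.57 = 951.43, so the highest integer P_c is 951 mb.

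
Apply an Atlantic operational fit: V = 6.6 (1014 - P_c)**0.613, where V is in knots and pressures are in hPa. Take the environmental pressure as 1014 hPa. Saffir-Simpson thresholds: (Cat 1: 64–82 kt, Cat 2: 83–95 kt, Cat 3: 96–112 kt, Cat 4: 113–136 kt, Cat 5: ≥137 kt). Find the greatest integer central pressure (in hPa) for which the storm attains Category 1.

973 hPa

Category 1 begins at V = 64 kt.
Required ΔP = (64/6.6)^(1/0.613) = 9.697^1.631 ≈ 40.69 hPa.
P_c ≤ 1014 − 40.69 = 973.31, so the highest integer P_c is 973 hPa.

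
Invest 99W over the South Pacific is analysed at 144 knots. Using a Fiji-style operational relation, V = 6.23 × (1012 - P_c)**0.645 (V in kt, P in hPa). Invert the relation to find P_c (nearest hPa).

882 hPa

ΔP = (V / 6.23)^(1/0.645) = (144/6.23)^1.550.
144/6.23 = 23.114; 23.114^1.550 ≈ 130.18 hPa.
P_c = 1012 − 130.18 = 881.82 ≈ 882 hPa.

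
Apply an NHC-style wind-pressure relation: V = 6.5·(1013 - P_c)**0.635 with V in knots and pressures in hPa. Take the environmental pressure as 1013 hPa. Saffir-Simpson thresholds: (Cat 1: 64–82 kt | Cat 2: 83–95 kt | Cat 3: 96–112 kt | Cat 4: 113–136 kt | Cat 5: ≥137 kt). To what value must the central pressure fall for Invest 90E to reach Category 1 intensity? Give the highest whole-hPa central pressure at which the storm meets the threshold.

976 hPa

Category 1 begins at V = 64 kt.
Required ΔP = (64/6.5)^(1/0.635) = 9.846^1.575 ≈ 36.66 hPa.
P_c ≤ 1013 − 36.66 = 976.34, so the highest integer P_c is 976 hPa.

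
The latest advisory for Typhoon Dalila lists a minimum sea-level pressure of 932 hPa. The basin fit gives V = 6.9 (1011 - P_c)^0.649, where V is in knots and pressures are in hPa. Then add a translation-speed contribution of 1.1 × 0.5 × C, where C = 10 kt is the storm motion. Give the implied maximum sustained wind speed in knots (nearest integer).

ΔP = 1011 − 932 = 79 hPa.
79^0.649 ≈ 17.044.
V ≈ 6.9 × 17.044 ≈ 117.6 kt.
Translation term: 1.1 × 0.5 × 10 = 5.5 kt.
Corrected V ≈ 123.1 kt → 123 kt.

123 kt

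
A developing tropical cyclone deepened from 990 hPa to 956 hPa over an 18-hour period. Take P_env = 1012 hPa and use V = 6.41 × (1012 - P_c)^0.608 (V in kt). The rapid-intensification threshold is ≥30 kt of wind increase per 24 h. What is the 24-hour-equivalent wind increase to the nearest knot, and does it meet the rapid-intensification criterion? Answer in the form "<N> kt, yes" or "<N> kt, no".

V₁: ΔP = 22, V ≈ 6.41 × 22^0.608 ≈ 41.98 kt.
V₂: ΔP = 56, V ≈ 6.41 × 56^0.608 ≈ 74.09 kt.
ΔV over 18 h = 32.11 kt → 24 h equivalent = 32.11 × 24/18 ≈ 42.81 kt.
43 kt ≥ 30 kt ⇒ rapid intensification.

43 kt, yes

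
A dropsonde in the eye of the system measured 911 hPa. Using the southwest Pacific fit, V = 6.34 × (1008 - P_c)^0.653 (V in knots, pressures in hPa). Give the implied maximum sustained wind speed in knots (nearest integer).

ΔP = 1008 − 911 = 97 hPa.
97^0.653 ≈ 19.832.
V ≈ 6.34 × 19.832 ≈ 125.7 kt.

126 kt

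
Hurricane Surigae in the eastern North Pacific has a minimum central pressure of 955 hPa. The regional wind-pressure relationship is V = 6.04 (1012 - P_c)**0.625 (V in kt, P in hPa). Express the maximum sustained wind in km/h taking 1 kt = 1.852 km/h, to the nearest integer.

ΔP = 1012 − 955 = 57 hPa.
V ≈ 6.04 × 57^0.625 = 6.04 × 12.515 ≈ 75.589 kt.
75.589 × 1.852 ≈ 139.99 km/h → 140 km/h.

140 km/h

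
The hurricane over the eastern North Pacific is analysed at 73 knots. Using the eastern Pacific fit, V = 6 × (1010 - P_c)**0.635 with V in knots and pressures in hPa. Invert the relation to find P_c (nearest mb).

ΔP = (V / 6)^(1/0.635) = (73/6)^1.575.
73/6 = 12.167; 12.167^1.575 ≈ 51.16 mb.
P_c = 1010 − 51.16 = 958.84 ≈ 959 mb.

959 mb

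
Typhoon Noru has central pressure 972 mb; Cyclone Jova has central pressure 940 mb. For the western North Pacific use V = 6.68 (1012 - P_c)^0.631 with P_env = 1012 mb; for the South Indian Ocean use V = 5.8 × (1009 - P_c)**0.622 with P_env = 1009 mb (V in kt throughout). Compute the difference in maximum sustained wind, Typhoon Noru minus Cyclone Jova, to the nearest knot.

-12 kt

Typhoon Noru: ΔP = 40; V ≈ 6.68 × 40^0.631 ≈ 68.50 kt.
Cyclone Jova: ΔP = 69; V ≈ 5.8 × 69^0.622 ≈ 80.76 kt.
Difference ≈ 68.50 − 80.76 = -12.26 → -12 kt.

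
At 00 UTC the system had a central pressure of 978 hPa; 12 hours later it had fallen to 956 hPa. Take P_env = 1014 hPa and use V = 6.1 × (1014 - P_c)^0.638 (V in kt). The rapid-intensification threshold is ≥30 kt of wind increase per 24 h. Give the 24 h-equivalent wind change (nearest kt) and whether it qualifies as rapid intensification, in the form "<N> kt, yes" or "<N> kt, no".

43 kt, yes

V₁: ΔP = 36, V ≈ 6.1 × 36^0.638 ≈ 60.01 kt.
V₂: ΔP = 58, V ≈ 6.1 × 58^0.638 ≈ 81.36 kt.
ΔV over 12 h = 21.35 kt → 24 h equivalent = 21.35 × 24/12 ≈ 42.70 kt.
43 kt ≥ 30 kt ⇒ rapid intensification.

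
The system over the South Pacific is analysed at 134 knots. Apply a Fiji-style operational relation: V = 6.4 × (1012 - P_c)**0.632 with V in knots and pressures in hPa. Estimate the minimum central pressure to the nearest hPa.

ΔP = (V / 6.4)^(1/0.632) = (134/6.4)^1.582.
134/6.4 = 20.938; 20.938^1.582 ≈ 123.05 hPa.
P_c = 1012 − 123.05 = 888.95 ≈ 889 hPa.

889 hPa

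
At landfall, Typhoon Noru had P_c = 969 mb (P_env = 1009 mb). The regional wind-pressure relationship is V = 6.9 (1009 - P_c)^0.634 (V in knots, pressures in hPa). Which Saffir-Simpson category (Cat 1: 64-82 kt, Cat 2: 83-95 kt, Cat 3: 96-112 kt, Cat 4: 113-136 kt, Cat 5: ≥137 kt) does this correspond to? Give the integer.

ΔP = 1009 − 969 = 40 mb.
V ≈ 6.9 × 40^0.634 = 6.9 × 10.37 ≈ 72 kt.
72 kt falls in the Category 1 band.

1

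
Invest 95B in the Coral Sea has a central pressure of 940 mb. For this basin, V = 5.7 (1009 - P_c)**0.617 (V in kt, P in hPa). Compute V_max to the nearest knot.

78 kt

ΔP = 1009 − 940 = 69 mb.
69^0.617 ≈ 13.632.
V ≈ 5.7 × 13.632 ≈ 77.7 kt.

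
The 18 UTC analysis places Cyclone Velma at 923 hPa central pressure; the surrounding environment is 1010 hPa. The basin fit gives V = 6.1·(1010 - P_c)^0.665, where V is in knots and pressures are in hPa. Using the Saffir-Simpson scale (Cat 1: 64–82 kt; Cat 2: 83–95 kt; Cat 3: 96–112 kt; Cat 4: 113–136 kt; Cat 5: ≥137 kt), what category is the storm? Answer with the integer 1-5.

ΔP = 1010 − 923 = 87 hPa.
V ≈ 6.1 × 87^0.665 = 6.1 × 19.49 ≈ 119 kt.
119 kt falls in the Category 4 band.

4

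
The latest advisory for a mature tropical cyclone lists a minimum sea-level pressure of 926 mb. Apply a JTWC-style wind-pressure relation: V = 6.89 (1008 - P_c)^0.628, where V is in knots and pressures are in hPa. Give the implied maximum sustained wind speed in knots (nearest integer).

110 kt

ΔP = 1008 − 926 = 82 mb.
82^0.628 ≈ 15.918.
V ≈ 6.89 × 15.918 ≈ 109.7 kt.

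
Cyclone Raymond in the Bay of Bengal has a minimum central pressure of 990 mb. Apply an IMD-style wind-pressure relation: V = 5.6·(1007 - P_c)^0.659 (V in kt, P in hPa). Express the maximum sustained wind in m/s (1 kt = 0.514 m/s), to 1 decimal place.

ΔP = 1007 − 990 = 17 mb.
V ≈ 5.6 × 17^0.659 = 5.6 × 6.469 ≈ 36.229 kt.
36.229 × 0.514 ≈ 18.62 m/s → 18.6 m/s.

18.6 m/s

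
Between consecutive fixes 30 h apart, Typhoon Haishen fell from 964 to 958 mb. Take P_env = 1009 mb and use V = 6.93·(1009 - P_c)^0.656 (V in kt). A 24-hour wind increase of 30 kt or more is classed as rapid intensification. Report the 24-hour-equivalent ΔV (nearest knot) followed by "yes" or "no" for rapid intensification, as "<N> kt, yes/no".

V₁: ΔP = 45, V ≈ 6.93 × 45^0.656 ≈ 84.19 kt.
V₂: ΔP = 51, V ≈ 6.93 × 51^0.656 ≈ 91.39 kt.
ΔV over 30 h = 7.20 kt → 24 h equivalent = 7.20 × 24/30 ≈ 5.76 kt.
6 kt < 30 kt ⇒ not rapid intensification.

6 kt, no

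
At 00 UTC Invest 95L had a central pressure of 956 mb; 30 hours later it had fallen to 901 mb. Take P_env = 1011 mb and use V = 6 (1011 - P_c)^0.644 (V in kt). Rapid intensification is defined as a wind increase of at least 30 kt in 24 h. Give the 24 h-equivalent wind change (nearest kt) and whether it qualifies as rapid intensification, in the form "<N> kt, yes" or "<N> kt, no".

36 kt, yes

V₁: ΔP = 55, V ≈ 6 × 55^0.644 ≈ 79.24 kt.
V₂: ΔP = 110, V ≈ 6 × 110^0.644 ≈ 123.82 kt.
ΔV over 30 h = 44.58 kt → 24 h equivalent = 44.58 × 24/30 ≈ 35.66 kt.
36 kt ≥ 30 kt ⇒ rapid intensification.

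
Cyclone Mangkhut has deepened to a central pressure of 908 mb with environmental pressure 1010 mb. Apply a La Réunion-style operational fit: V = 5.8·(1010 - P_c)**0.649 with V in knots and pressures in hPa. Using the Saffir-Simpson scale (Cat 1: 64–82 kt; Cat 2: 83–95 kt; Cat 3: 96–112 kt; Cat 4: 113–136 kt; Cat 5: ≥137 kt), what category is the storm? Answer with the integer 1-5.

4

ΔP = 1010 − 908 = 102 mb.
V ≈ 5.8 × 102^0.649 = 5.8 × 20.12 ≈ 117 kt.
117 kt falls in the Category 4 band.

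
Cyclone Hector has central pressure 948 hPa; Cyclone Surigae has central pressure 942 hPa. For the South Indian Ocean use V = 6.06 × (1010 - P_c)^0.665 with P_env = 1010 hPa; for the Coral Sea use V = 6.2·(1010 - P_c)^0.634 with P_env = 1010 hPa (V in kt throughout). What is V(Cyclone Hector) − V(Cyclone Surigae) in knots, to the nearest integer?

4 kt

Cyclone Hector: ΔP = 62; V ≈ 6.06 × 62^0.665 ≈ 94.28 kt.
Cyclone Surigae: ΔP = 68; V ≈ 6.2 × 68^0.634 ≈ 89.99 kt.
Difference ≈ 94.28 − 89.99 = 4.29 → 4 kt.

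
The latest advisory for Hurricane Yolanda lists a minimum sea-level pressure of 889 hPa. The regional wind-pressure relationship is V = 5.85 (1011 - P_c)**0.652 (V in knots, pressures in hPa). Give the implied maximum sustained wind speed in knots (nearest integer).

134 kt

ΔP = 1011 − 889 = 122 hPa.
122^0.652 ≈ 22.925.
V ≈ 5.85 × 22.925 ≈ 134.1 kt.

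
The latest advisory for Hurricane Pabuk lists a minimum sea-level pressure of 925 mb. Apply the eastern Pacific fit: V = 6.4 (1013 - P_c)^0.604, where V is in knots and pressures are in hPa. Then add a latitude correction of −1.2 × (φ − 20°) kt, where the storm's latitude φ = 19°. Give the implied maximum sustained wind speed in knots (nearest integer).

97 kt

ΔP = 1013 − 925 = 88 mb.
88^0.604 ≈ 14.944.
V ≈ 6.4 × 14.944 ≈ 95.6 kt.
Latitude correction: −1.2 × (19 − 20) = 1.2 kt.
Corrected V ≈ 96.8 kt → 97 kt.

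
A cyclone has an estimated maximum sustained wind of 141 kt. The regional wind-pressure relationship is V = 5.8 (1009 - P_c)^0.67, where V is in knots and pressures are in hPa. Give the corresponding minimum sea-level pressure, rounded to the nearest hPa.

ΔP = (V / 5.8)^(1/0.67) = (141/5.8)^1.493.
141/5.8 = 24.310; 24.310^1.493 ≈ 117.04 hPa.
P_c = 1009 − 117.04 = 891.96 ≈ 892 hPa.

892 hPa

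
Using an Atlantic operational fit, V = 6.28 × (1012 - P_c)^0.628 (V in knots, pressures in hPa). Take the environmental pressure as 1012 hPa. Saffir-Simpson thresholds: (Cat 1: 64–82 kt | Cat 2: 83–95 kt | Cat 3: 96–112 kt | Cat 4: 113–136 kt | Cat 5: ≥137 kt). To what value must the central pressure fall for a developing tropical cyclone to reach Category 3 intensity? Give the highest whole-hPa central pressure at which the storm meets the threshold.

935 hPa

Category 3 begins at V = 96 kt.
Required ΔP = (96/6.28)^(1/0.628) = 15.287^1.592 ≈ 76.89 hPa.
P_c ≤ 1012 − 76.89 = 935.11, so the highest integer P_c is 935 hPa.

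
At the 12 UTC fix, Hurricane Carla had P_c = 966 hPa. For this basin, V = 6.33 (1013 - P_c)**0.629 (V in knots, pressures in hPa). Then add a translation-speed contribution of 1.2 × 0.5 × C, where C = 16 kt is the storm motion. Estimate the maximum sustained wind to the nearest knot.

81 kt

ΔP = 1013 − 966 = 47 hPa.
47^0.629 ≈ 11.265.
V ≈ 6.33 × 11.265 ≈ 71.3 kt.
Translation term: 1.2 × 0.5 × 16 = 9.6 kt.
Corrected V ≈ 80.9 kt → 81 kt.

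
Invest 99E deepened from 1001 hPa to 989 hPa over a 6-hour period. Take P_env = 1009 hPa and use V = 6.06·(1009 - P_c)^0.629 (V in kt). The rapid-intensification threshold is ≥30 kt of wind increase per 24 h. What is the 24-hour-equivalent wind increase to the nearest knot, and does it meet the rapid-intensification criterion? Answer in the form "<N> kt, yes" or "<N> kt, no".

V₁: ΔP = 8, V ≈ 6.06 × 8^0.629 ≈ 22.41 kt.
V₂: ΔP = 20, V ≈ 6.06 × 20^0.629 ≈ 39.89 kt.
ΔV over 6 h = 17.48 kt → 24 h equivalent = 17.48 × 24/6 ≈ 69.92 kt.
70 kt ≥ 30 kt ⇒ rapid intensification.

70 kt, yes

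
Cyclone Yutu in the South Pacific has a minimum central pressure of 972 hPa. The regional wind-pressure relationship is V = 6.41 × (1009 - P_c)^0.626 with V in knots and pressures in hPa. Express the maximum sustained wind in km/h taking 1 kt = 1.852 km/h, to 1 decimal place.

ΔP = 1009 − 972 = 37 hPa.
V ≈ 6.41 × 37^0.626 = 6.41 × 9.587 ≈ 61.454 kt.
61.454 × 1.852 ≈ 113.81 km/h → 113.8 km/h.

113.8 km/h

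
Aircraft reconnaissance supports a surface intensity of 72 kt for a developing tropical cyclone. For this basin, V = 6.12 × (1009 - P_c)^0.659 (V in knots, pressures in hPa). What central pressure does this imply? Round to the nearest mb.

967 mb

ΔP = (V / 6.12)^(1/0.659) = (72/6.12)^1.517.
72/6.12 = 11.765; 11.765^1.517 ≈ 42.13 mb.
P_c = 1009 − 42.13 = 966.87 ≈ 967 mb.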